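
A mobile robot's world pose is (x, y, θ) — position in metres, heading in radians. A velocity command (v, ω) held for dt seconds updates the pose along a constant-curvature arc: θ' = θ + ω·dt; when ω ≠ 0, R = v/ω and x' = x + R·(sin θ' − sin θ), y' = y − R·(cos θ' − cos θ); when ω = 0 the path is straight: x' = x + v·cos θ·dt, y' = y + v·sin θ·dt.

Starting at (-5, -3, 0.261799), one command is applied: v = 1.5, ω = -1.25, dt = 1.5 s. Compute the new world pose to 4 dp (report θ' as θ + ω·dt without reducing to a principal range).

θ' = 0.2618 + -1.25·1.5 = -1.6132
R = v/ω = 1.5/-1.25 = -1.2000
x' = -5 + -1.2000·(sin -1.6132 − sin 0.2618) = -3.4905
y' = -3 − -1.2000·(cos -1.6132 − cos 0.2618) = -4.2100

(-3.4905, -4.2100, -1.6132)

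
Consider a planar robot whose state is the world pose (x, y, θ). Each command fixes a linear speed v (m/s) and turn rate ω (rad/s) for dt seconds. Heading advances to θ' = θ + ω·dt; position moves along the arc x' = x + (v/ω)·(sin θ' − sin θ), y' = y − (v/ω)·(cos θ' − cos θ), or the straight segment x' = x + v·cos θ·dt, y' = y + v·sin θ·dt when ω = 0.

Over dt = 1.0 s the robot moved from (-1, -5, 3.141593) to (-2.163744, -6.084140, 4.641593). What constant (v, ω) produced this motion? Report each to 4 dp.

v = 1.7500, ω = 1.5000

Δθ = 4.641593 − 3.141593 = 1.500000
ω = Δθ/dt = 1.500000/1.0 = 1.5000
R = Δx/(sin θ' − sin θ) = 1.1667
v = R·ω = 1.1667·1.5000 = 1.7500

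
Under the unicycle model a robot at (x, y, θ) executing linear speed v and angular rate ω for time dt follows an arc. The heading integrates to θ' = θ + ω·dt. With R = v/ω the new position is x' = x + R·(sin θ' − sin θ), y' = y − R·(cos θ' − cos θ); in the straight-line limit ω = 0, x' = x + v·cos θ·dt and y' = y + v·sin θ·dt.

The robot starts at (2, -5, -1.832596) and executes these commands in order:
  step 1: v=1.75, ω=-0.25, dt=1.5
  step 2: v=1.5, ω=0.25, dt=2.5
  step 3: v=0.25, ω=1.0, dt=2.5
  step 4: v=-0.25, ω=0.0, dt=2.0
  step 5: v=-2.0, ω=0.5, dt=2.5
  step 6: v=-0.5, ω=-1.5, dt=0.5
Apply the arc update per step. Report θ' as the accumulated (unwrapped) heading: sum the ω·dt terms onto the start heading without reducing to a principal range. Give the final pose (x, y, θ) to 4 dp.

(-0.2437, -16.3166, 1.4174)

step 1: θ'=-2.2076 (R=-7.0000) → pose (0.8665, -7.3506, -2.2076)
step 2: θ'=-1.5826 (R=6.0000) → pose (-0.3090, -10.8476, -1.5826)
step 3: θ'=0.9174 (R=0.2500) → pose (0.1395, -11.0025, 0.9174)
step 4: θ'=0.9174 (straight) → pose (-0.1645, -11.3995, 0.9174)
step 5: θ'=2.1674 (R=-4.0000) → pose (-0.2974, -16.0784, 2.1674)
step 6: θ'=1.4174 (R=0.3333) → pose (-0.2437, -16.3166, 1.4174)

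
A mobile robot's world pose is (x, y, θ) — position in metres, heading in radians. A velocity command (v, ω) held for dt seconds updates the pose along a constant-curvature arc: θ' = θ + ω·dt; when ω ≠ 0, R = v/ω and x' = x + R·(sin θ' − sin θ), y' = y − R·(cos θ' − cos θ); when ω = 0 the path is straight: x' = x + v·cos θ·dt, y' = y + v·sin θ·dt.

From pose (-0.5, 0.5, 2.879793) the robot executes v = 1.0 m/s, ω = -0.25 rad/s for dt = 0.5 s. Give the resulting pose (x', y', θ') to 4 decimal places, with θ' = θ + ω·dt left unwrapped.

(-0.9736, 0.6592, 2.7548)

θ' = 2.8798 + -0.25·0.5 = 2.7548
R = v/ω = 1.0/-0.25 = -4.0000
x' = -0.5 + -4.0000·(sin 2.7548 − sin 2.8798) = -0.9736
y' = 0.5 − -4.0000·(cos 2.7548 − cos 2.8798) = 0.6592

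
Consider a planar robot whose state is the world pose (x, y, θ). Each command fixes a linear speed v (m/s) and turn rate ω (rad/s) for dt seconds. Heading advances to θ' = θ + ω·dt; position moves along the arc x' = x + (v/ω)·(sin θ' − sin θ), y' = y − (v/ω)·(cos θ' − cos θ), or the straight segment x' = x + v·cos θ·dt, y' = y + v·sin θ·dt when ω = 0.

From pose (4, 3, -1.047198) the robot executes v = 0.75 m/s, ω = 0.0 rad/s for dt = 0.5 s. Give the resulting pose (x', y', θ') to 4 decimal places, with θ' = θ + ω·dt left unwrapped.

(4.1875, 2.6752, -1.0472)

θ' = -1.0472 + 0.0·0.5 = -1.0472
ω = 0 → straight: x' = 4 + 0.75·cos(-1.0472)·0.5 = 4.1875
y' = 3 + 0.75·sin(-1.0472)·0.5 = 2.6752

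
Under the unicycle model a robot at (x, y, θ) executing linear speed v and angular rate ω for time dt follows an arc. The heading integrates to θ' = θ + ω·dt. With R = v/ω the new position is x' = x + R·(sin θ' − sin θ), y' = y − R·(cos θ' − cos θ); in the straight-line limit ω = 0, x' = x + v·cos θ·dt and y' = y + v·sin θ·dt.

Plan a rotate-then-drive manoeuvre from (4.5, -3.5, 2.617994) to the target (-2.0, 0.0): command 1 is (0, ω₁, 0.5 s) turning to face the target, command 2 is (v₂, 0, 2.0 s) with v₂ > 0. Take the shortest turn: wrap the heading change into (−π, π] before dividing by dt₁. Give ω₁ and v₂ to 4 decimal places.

heading to target = atan2(0−-3.5, -2−4.5) = 2.6477
Δθ = wrap(2.6477 − 2.6180) = 0.0297; ω₁ = Δθ/dt₁ = 0.0593
distance = √((-2−4.5)² + (0−-3.5)²) = 7.3824; v₂ = distance/dt₂ = 3.6912

ω₁ = 0.0593, v₂ = 3.6912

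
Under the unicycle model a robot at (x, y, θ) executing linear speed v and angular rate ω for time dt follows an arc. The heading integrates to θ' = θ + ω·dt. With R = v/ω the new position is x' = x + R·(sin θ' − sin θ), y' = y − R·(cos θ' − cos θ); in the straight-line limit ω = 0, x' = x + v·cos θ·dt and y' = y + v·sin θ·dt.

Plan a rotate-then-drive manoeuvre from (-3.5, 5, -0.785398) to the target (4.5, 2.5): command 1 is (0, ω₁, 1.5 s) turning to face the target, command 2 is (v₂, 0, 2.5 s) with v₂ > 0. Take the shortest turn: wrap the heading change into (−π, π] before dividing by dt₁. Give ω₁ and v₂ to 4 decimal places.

heading to target = atan2(2.5−5, 4.5−-3.5) = -0.3029
Δθ = wrap(-0.3029 − -0.7854) = 0.4825; ω₁ = Δθ/dt₁ = 0.3217
distance = √((4.5−-3.5)² + (2.5−5)²) = 8.3815; v₂ = distance/dt₂ = 3.3526

ω₁ = 0.3217, v₂ = 3.3526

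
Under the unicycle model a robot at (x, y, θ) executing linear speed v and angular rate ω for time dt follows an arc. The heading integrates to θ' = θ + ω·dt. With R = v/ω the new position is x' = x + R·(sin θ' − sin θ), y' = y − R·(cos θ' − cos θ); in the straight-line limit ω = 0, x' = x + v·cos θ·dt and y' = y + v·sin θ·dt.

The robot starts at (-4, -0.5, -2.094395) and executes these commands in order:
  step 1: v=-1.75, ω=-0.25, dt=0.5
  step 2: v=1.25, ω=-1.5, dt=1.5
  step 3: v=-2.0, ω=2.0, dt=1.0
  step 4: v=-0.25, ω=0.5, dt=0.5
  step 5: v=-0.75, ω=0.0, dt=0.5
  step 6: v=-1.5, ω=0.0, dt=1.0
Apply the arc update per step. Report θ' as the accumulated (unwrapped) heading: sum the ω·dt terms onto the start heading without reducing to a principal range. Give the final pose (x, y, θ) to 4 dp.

step 1: θ'=-2.2194 (R=7.0000) → pose (-3.5163, 0.2285, -2.2194)
step 2: θ'=-4.4694 (R=-0.8333) → pose (-4.9893, 0.5314, -4.4694)
step 3: θ'=-2.4694 (R=-1.0000) → pose (-3.3960, -0.0105, -2.4694)
step 4: θ'=-2.2194 (R=-0.5000) → pose (-3.3089, 0.0787, -2.2194)
step 5: θ'=-2.2194 (straight) → pose (-3.0823, 0.3776, -2.2194)
step 6: θ'=-2.2194 (straight) → pose (-2.1762, 1.5730, -2.2194)

(-2.1762, 1.5730, -2.2194)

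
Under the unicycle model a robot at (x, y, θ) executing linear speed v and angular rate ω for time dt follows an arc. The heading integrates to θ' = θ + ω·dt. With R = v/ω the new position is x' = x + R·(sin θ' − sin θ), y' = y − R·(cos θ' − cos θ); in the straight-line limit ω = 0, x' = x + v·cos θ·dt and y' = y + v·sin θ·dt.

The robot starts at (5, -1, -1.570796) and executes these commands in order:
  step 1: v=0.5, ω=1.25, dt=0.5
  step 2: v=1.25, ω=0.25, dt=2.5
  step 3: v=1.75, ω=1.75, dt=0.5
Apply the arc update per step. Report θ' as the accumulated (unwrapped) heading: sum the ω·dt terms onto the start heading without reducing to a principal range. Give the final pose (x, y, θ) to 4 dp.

step 1: θ'=-0.9458 (R=0.4000) → pose (5.0756, -1.2340, -0.9458)
step 2: θ'=-0.3208 (R=5.0000) → pose (7.5538, -3.0535, -0.3208)
step 3: θ'=0.5542 (R=1.0000) → pose (8.3954, -2.9548, 0.5542)

(8.3954, -2.9548, 0.5542)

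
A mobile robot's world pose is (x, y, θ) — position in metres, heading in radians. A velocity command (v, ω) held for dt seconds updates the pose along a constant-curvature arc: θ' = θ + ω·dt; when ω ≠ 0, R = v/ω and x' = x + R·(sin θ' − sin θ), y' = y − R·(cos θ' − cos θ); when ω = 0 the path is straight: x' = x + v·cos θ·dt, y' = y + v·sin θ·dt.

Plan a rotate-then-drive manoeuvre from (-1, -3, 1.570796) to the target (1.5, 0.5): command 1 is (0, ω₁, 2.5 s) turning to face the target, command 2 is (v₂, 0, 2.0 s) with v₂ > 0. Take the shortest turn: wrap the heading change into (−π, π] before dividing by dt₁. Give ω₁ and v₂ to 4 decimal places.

ω₁ = -0.2481, v₂ = 2.1506

heading to target = atan2(0.5−-3, 1.5−-1) = 0.9505
Δθ = wrap(0.9505 − 1.5708) = -0.6202; ω₁ = Δθ/dt₁ = -0.2481
distance = √((1.5−-1)² + (0.5−-3)²) = 4.3012; v₂ = distance/dt₂ = 2.1506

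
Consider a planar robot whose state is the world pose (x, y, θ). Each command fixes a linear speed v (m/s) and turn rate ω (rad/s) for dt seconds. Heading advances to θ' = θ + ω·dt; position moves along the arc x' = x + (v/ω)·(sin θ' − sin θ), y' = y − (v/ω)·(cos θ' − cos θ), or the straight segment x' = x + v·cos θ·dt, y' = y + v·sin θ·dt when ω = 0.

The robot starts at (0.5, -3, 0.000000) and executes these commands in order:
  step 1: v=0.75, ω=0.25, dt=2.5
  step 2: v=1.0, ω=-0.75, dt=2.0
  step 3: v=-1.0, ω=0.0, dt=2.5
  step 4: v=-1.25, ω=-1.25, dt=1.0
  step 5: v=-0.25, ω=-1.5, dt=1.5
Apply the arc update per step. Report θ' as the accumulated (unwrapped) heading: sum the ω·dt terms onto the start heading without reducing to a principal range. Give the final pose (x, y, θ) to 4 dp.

step 1: θ'=0.6250 (R=3.0000) → pose (2.2553, -2.4329, 0.6250)
step 2: θ'=-0.8750 (R=-1.3333) → pose (4.0588, -2.6595, -0.8750)
step 3: θ'=-0.8750 (straight) → pose (2.4563, -0.7407, -0.8750)
step 4: θ'=-2.1250 (R=1.0000) → pose (2.3735, 0.4266, -2.1250)
step 5: θ'=-4.3750 (R=0.1667) → pose (2.6725, 0.3941, -4.3750)

(2.6725, 0.3941, -4.3750)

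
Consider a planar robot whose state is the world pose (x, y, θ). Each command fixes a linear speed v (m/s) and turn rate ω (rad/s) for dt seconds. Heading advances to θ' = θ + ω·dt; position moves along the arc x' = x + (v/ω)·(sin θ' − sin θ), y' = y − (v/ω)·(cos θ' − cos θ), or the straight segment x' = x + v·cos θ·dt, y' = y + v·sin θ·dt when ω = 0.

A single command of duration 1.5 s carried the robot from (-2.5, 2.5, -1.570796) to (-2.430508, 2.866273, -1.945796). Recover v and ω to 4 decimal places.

v = -0.2500, ω = -0.2500

Δθ = -1.945796 − -1.570796 = -0.375000
ω = Δθ/dt = -0.375000/1.5 = -0.2500
R = −Δy/(cos θ' − cos θ) = 1.0000
v = R·ω = 1.0000·-0.2500 = -0.2500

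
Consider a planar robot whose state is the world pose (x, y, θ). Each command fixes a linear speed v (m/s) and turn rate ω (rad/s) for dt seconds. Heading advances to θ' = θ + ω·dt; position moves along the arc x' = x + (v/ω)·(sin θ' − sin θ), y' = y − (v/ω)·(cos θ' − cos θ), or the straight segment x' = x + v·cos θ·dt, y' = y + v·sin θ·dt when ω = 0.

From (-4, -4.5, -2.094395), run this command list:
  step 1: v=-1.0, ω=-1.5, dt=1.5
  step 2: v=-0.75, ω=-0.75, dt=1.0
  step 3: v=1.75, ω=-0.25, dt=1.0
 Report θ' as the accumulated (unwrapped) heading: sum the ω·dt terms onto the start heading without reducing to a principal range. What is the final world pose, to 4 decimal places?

step 1: θ'=-4.3444 (R=0.6667) → pose (-2.8006, -4.5935, -4.3444)
step 2: θ'=-5.0944 (R=1.0000) → pose (-2.8057, -5.3260, -5.0944)
step 3: θ'=-5.3444 (R=-7.0000) → pose (-1.9582, -3.8002, -5.3444)

(-1.9582, -3.8002, -5.3444)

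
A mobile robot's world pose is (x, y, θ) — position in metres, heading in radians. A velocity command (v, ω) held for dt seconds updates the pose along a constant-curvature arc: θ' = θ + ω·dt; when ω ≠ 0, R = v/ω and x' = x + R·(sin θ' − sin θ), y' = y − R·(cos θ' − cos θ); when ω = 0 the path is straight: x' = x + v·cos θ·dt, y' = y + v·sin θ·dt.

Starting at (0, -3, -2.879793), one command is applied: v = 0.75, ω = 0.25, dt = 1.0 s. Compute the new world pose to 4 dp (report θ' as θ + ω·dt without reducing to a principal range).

(-0.6928, -3.2822, -2.6298)

θ' = -2.8798 + 0.25·1.0 = -2.6298
R = v/ω = 0.75/0.25 = 3.0000
x' = 0 + 3.0000·(sin -2.6298 − sin -2.8798) = -0.6928
y' = -3 − 3.0000·(cos -2.6298 − cos -2.8798) = -3.2822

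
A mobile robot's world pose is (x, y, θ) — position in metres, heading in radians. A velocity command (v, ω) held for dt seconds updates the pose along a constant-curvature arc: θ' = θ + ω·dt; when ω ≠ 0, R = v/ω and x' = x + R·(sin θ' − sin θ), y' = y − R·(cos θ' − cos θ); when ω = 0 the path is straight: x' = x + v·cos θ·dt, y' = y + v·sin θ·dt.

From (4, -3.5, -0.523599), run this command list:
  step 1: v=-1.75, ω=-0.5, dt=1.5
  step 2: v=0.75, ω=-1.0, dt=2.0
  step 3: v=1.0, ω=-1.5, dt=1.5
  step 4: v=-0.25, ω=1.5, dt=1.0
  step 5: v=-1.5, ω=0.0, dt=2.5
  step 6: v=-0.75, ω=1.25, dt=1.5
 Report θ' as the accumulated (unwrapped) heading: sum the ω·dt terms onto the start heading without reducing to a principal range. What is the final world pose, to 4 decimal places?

step 1: θ'=-1.2736 (R=3.5000) → pose (2.4034, -1.4939, -1.2736)
step 2: θ'=-3.2736 (R=-0.7500) → pose (1.5876, -2.4570, -3.2736)
step 3: θ'=-5.5236 (R=-0.6667) → pose (1.2163, -1.3127, -5.5236)
step 4: θ'=-4.0236 (R=-0.1667) → pose (1.2024, -1.5395, -4.0236)
step 5: θ'=-4.0236 (straight) → pose (3.5859, -4.4345, -4.0236)
step 6: θ'=-2.1486 (R=-0.6000) → pose (4.5517, -4.3809, -2.1486)

(4.5517, -4.3809, -2.1486)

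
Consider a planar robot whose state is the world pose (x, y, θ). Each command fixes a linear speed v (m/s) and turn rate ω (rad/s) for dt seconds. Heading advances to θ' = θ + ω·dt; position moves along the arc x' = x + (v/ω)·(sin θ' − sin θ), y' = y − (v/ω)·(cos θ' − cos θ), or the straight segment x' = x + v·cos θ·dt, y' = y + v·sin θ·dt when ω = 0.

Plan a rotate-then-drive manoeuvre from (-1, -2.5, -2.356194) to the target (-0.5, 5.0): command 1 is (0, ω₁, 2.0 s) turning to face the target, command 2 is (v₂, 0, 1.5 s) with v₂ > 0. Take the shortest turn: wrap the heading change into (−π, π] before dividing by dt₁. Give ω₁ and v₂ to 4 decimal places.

heading to target = atan2(5−-2.5, -0.5−-1) = 1.5042
Δθ = wrap(1.5042 − -2.3562) = -2.4228; ω₁ = Δθ/dt₁ = -1.2114
distance = √((-0.5−-1)² + (5−-2.5)²) = 7.5166; v₂ = distance/dt₂ = 5.0111

ω₁ = -1.2114, v₂ = 5.0111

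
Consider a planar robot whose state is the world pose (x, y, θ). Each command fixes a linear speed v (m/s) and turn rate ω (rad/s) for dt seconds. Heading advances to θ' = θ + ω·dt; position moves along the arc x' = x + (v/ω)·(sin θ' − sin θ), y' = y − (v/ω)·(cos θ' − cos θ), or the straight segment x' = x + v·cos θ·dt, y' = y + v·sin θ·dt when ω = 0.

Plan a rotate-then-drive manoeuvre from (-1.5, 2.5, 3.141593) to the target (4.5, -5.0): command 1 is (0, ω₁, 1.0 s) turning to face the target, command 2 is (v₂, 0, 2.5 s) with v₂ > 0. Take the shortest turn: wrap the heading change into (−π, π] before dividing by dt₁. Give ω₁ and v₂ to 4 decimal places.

ω₁ = 2.2455, v₂ = 3.8419

heading to target = atan2(-5−2.5, 4.5−-1.5) = -0.8961
Δθ = wrap(-0.8961 − 3.1416) = 2.2455; ω₁ = Δθ/dt₁ = 2.2455
distance = √((4.5−-1.5)² + (-5−2.5)²) = 9.6047; v₂ = distance/dt₂ = 3.8419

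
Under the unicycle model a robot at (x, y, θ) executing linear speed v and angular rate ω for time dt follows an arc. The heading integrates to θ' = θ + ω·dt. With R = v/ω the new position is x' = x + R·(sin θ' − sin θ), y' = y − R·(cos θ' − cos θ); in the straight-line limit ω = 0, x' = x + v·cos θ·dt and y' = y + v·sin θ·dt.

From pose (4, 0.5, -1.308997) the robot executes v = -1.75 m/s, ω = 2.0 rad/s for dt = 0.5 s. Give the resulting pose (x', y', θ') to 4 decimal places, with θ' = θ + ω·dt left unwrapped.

θ' = -1.3090 + 2.0·0.5 = -0.3090
R = v/ω = -1.75/2.0 = -0.8750
x' = 4 + -0.8750·(sin -0.3090 − sin -1.3090) = 3.4209
y' = 0.5 − -0.8750·(cos -0.3090 − cos -1.3090) = 1.1071

(3.4209, 1.1071, -0.3090)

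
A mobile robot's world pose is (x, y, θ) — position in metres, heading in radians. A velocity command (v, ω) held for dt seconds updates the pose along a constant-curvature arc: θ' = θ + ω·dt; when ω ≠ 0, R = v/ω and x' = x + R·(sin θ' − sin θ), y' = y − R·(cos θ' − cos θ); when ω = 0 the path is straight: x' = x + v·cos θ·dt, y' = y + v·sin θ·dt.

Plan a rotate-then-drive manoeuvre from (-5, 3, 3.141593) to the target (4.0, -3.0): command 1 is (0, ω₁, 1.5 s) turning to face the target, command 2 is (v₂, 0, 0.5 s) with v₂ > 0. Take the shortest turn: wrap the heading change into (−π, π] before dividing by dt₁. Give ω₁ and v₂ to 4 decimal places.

heading to target = atan2(-3−3, 4−-5) = -0.5880
Δθ = wrap(-0.5880 − 3.1416) = 2.5536; ω₁ = Δθ/dt₁ = 1.7024
distance = √((4−-5)² + (-3−3)²) = 10.8167; v₂ = distance/dt₂ = 21.6333

ω₁ = 1.7024, v₂ = 21.6333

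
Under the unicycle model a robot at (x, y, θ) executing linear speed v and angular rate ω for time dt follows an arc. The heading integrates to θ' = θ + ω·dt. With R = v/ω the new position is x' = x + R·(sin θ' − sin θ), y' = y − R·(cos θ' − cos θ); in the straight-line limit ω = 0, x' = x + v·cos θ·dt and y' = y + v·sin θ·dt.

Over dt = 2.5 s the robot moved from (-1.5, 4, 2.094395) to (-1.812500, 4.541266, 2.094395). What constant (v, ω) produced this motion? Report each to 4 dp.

Δθ = 2.094395 − 2.094395 = 0.000000
ω = Δθ/dt = 0.000000/2.5 = 0.0000
ω = 0 → v = (Δx·cos θ + Δy·sin θ)/dt = 0.2500

v = 0.2500, ω = 0.0000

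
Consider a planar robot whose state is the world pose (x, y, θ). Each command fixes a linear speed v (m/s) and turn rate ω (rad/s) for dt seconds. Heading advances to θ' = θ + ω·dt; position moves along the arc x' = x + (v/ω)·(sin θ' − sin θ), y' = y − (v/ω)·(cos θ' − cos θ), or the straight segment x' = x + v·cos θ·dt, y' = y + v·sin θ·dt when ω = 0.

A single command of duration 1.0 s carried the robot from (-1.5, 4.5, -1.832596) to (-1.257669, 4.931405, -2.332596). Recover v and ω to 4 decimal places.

Δθ = -2.332596 − -1.832596 = -0.500000
ω = Δθ/dt = -0.500000/1.0 = -0.5000
R = −Δy/(cos θ' − cos θ) = 1.0000
v = R·ω = 1.0000·-0.5000 = -0.5000

v = -0.5000, ω = -0.5000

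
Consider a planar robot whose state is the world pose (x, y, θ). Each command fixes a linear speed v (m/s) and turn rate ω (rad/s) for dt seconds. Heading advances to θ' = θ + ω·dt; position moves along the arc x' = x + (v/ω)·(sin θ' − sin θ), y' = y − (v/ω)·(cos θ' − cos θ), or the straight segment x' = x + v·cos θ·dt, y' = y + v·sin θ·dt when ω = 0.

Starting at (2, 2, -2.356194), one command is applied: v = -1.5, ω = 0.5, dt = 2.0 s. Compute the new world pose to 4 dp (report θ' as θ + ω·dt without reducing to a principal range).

(2.8099, 4.7602, -1.3562)

θ' = -2.3562 + 0.5·2.0 = -1.3562
R = v/ω = -1.5/0.5 = -3.0000
x' = 2 + -3.0000·(sin -1.3562 − sin -2.3562) = 2.8099
y' = 2 − -3.0000·(cos -1.3562 − cos -2.3562) = 4.7602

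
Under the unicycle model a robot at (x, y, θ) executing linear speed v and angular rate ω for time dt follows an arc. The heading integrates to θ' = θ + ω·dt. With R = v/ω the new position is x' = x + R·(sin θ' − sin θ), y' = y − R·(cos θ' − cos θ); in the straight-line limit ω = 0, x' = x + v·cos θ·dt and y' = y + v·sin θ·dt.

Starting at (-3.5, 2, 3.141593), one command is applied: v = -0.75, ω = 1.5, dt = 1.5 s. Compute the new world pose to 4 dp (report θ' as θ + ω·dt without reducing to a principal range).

(-3.1110, 2.8141, 5.3916)

θ' = 3.1416 + 1.5·1.5 = 5.3916
R = v/ω = -0.75/1.5 = -0.5000
x' = -3.5 + -0.5000·(sin 5.3916 − sin 3.1416) = -3.1110
y' = 2 − -0.5000·(cos 5.3916 − cos 3.1416) = 2.8141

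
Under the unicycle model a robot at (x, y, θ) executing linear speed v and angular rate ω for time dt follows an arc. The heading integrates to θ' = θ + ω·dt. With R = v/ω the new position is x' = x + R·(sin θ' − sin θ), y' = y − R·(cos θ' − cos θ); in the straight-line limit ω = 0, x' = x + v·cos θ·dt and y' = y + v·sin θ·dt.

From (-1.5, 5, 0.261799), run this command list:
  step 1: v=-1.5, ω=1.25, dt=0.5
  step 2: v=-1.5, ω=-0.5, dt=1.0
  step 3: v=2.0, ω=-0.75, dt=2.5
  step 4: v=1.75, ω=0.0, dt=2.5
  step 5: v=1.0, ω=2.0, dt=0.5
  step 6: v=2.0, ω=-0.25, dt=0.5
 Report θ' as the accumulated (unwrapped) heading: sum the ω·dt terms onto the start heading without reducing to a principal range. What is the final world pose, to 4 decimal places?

step 1: θ'=0.8868 (R=-1.2000) → pose (-2.1195, 4.5992, 0.8868)
step 2: θ'=0.3868 (R=3.0000) → pose (-3.3130, 3.7165, 0.3868)
step 3: θ'=-1.4882 (R=-2.6667) → pose (0.3505, 1.4668, -1.4882)
step 4: θ'=-1.4882 (straight) → pose (0.7115, -2.8932, -1.4882)
step 5: θ'=-0.4882 (R=0.5000) → pose (0.9753, -3.2936, -0.4882)
step 6: θ'=-0.6132 (R=-8.0000) → pose (1.8269, -3.8165, -0.6132)

(1.8269, -3.8165, -0.6132)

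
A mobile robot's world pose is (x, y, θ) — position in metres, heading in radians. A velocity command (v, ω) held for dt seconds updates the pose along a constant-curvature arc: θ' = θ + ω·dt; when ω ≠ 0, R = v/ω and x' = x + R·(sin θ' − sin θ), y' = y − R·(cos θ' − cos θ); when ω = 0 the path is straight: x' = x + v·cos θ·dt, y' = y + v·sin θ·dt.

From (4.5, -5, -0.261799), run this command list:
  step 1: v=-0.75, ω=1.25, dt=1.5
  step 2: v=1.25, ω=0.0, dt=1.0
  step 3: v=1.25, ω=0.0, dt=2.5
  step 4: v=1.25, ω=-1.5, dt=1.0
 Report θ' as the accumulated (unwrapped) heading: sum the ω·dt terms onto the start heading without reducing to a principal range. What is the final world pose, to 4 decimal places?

(4.2982, -0.3706, 0.1132)

step 1: θ'=1.6132 (R=-0.6000) → pose (3.7452, -5.6050, 1.6132)
step 2: θ'=1.6132 (straight) → pose (3.6923, -4.3561, 1.6132)
step 3: θ'=1.6132 (straight) → pose (3.5598, -1.2339, 1.6132)
step 4: θ'=0.1132 (R=-0.8333) → pose (4.2982, -0.3706, 0.1132)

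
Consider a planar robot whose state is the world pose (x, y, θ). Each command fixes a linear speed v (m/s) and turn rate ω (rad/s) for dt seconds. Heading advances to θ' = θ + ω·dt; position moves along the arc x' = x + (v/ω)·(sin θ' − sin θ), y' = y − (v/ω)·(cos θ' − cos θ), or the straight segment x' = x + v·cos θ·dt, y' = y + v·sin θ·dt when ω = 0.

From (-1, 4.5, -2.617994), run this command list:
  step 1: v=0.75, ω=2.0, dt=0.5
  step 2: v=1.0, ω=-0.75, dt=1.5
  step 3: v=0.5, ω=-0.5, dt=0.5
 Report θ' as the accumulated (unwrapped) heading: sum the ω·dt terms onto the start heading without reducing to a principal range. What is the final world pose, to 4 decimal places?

(-2.2415, 2.9597, -2.9930)

step 1: θ'=-1.6180 (R=0.3750) → pose (-1.1871, 4.1929, -1.6180)
step 2: θ'=-2.7430 (R=-1.3333) → pose (-2.0014, 3.0270, -2.7430)
step 3: θ'=-2.9930 (R=-1.0000) → pose (-2.2415, 2.9597, -2.9930)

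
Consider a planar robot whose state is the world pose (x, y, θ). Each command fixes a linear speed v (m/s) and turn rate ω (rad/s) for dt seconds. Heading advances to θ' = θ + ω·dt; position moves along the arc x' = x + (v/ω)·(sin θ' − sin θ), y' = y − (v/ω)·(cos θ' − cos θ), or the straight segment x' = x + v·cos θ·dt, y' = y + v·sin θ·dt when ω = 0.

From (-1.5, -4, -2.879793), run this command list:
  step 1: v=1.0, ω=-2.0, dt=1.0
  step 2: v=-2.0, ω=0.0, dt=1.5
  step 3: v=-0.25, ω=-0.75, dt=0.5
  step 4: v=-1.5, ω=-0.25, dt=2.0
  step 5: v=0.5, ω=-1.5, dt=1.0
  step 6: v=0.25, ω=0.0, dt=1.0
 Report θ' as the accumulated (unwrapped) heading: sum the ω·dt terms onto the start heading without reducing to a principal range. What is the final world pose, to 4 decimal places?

step 1: θ'=-4.8798 (R=-0.5000) → pose (-2.1224, -3.4337, -4.8798)
step 2: θ'=-4.8798 (straight) → pose (-2.6223, -6.3918, -4.8798)
step 3: θ'=-5.2548 (R=0.3333) → pose (-2.6655, -6.5083, -5.2548)
step 4: θ'=-5.7548 (R=6.0000) → pose (-4.7794, -8.5928, -5.7548)
step 5: θ'=-7.2548 (R=-0.3333) → pose (-4.3361, -8.6927, -7.2548)
step 6: θ'=-7.2548 (straight) → pose (-4.1951, -8.8992, -7.2548)

(-4.1951, -8.8992, -7.2548)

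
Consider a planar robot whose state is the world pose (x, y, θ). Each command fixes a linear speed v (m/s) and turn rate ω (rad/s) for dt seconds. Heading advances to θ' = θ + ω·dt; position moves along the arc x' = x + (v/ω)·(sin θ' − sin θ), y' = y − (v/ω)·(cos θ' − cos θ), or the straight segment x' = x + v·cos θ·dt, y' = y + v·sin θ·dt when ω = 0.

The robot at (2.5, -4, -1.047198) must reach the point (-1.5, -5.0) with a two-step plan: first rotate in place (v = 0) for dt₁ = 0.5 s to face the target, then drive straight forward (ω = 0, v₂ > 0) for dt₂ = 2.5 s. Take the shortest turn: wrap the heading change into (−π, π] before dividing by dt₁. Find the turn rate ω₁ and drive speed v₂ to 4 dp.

ω₁ = -3.6988, v₂ = 1.6492

heading to target = atan2(-5−-4, -1.5−2.5) = -2.8966
Δθ = wrap(-2.8966 − -1.0472) = -1.8494; ω₁ = Δθ/dt₁ = -3.6988
distance = √((-1.5−2.5)² + (-5−-4)²) = 4.1231; v₂ = distance/dt₂ = 1.6492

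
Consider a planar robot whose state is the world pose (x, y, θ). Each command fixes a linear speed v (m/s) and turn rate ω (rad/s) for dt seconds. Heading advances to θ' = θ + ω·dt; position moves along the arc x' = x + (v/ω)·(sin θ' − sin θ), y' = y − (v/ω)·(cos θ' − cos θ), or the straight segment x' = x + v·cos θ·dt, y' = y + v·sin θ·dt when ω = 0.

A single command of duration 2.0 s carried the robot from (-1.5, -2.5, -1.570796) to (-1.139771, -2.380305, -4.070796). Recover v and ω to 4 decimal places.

Δθ = -4.070796 − -1.570796 = -2.500000
ω = Δθ/dt = -2.500000/2.0 = -1.2500
R = Δx/(sin θ' − sin θ) = 0.2000
v = R·ω = 0.2000·-1.2500 = -0.2500

v = -0.2500, ω = -1.2500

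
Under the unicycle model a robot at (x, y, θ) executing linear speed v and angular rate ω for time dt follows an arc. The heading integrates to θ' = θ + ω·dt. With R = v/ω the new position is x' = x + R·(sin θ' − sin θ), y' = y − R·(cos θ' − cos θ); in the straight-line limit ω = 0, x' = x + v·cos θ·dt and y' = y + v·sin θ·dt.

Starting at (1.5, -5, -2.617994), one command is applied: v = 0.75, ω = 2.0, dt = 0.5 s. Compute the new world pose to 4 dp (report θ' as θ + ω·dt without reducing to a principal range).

θ' = -2.6180 + 2.0·0.5 = -1.6180
R = v/ω = 0.75/2.0 = 0.3750
x' = 1.5 + 0.3750·(sin -1.6180 − sin -2.6180) = 1.3129
y' = -5 − 0.3750·(cos -1.6180 − cos -2.6180) = -5.3071

(1.3129, -5.3071, -1.6180)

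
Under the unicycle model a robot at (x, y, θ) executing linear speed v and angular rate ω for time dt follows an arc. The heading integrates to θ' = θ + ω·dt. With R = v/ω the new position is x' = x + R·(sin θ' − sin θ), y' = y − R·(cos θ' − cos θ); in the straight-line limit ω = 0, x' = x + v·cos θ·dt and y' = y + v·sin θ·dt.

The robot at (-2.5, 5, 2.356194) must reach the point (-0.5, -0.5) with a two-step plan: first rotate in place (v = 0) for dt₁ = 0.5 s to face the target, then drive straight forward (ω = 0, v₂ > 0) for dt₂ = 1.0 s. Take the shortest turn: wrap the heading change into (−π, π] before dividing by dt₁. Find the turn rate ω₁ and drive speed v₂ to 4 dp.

ω₁ = 5.4099, v₂ = 5.8523

heading to target = atan2(-0.5−5, -0.5−-2.5) = -1.2220
Δθ = wrap(-1.2220 − 2.3562) = 2.7050; ω₁ = Δθ/dt₁ = 5.4099
distance = √((-0.5−-2.5)² + (-0.5−5)²) = 5.8523; v₂ = distance/dt₂ = 5.8523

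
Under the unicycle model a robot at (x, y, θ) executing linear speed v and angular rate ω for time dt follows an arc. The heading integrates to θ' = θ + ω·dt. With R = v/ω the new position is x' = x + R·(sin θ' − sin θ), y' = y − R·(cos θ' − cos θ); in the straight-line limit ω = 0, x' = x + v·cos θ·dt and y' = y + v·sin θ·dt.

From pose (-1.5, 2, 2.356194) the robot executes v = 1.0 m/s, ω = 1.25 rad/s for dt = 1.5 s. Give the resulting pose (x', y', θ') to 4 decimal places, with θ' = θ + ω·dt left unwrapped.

(-2.7748, 1.8046, 4.2312)

θ' = 2.3562 + 1.25·1.5 = 4.2312
R = v/ω = 1.0/1.25 = 0.8000
x' = -1.5 + 0.8000·(sin 4.2312 − sin 2.3562) = -2.7748
y' = 2 − 0.8000·(cos 4.2312 − cos 2.3562) = 1.8046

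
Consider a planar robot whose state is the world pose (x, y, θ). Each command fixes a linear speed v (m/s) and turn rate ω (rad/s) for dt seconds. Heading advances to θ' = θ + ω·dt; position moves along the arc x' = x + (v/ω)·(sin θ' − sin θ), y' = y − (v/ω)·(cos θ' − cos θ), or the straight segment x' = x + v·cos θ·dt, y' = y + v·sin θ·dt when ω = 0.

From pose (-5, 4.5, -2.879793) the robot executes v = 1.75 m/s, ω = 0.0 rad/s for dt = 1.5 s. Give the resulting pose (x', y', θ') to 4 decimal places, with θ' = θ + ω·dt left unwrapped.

(-7.5356, 3.8206, -2.8798)

θ' = -2.8798 + 0.0·1.5 = -2.8798
ω = 0 → straight: x' = -5 + 1.75·cos(-2.8798)·1.5 = -7.5356
y' = 4.5 + 1.75·sin(-2.8798)·1.5 = 3.8206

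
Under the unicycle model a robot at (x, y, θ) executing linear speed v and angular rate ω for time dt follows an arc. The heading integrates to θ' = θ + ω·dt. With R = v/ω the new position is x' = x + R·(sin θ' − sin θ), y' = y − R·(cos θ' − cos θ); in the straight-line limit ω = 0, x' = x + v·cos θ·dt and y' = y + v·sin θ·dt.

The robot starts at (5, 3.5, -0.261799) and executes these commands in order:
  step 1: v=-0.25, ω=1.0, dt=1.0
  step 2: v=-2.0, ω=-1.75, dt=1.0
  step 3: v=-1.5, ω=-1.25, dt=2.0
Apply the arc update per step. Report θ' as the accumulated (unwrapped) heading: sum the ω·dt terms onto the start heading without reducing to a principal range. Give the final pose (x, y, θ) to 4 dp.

step 1: θ'=0.7382 (R=-0.2500) → pose (4.7671, 3.4434, 0.7382)
step 2: θ'=-1.0118 (R=1.1429) → pose (3.0291, 3.6827, -1.0118)
step 3: θ'=-3.5118 (R=1.2000) → pose (4.4806, 5.4378, -3.5118)

(4.4806, 5.4378, -3.5118)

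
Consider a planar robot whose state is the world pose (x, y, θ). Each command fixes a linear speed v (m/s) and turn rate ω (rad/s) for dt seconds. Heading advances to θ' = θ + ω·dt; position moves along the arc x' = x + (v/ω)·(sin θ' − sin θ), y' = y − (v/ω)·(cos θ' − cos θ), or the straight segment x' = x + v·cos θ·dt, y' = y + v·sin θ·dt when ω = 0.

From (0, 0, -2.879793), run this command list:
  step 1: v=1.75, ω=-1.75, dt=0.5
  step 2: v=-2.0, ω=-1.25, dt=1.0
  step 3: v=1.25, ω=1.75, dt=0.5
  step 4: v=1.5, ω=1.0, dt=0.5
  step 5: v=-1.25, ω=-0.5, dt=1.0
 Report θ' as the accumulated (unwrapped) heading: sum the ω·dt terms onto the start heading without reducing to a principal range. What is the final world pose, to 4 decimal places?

(0.0555, -1.3557, -4.1298)

step 1: θ'=-3.7548 (R=-1.0000) → pose (-0.8343, 0.1481, -3.7548)
step 2: θ'=-5.0048 (R=1.6000) → pose (-0.2230, -1.6216, -5.0048)
step 3: θ'=-4.1298 (R=0.7143) → pose (-0.3105, -1.0227, -4.1298)
step 4: θ'=-3.6298 (R=1.5000) → pose (-0.8595, -0.5232, -3.6298)
step 5: θ'=-4.1298 (R=2.5000) → pose (0.0555, -1.3557, -4.1298)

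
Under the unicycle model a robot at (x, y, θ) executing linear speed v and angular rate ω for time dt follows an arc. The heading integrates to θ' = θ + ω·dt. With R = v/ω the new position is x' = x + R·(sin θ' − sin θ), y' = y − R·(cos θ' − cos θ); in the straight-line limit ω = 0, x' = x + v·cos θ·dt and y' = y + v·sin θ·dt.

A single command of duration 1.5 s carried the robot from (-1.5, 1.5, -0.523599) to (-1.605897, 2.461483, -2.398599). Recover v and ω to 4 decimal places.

Δθ = -2.398599 − -0.523599 = -1.875000
ω = Δθ/dt = -1.875000/1.5 = -1.2500
R = −Δy/(cos θ' − cos θ) = 0.6000
v = R·ω = 0.6000·-1.2500 = -0.7500

v = -0.7500, ω = -1.2500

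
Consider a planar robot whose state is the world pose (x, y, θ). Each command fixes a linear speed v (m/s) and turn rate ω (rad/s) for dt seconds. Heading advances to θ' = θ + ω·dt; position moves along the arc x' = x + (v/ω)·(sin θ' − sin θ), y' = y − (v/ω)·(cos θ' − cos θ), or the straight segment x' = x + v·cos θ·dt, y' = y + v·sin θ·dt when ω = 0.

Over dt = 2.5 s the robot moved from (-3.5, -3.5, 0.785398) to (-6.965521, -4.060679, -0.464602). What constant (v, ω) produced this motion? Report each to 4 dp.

v = -1.5000, ω = -0.5000

Δθ = -0.464602 − 0.785398 = -1.250000
ω = Δθ/dt = -1.250000/2.5 = -0.5000
R = Δx/(sin θ' − sin θ) = 3.0000
v = R·ω = 3.0000·-0.5000 = -1.5000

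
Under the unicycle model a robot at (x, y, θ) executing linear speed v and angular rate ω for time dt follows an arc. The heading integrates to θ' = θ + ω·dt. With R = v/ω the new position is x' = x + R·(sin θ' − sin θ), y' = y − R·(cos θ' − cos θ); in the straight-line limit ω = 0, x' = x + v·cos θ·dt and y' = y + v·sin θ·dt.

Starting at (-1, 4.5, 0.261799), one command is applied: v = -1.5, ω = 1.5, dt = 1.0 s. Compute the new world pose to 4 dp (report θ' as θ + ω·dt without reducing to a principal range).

(-1.7230, 3.3442, 1.7618)

θ' = 0.2618 + 1.5·1.0 = 1.7618
R = v/ω = -1.5/1.5 = -1.0000
x' = -1 + -1.0000·(sin 1.7618 − sin 0.2618) = -1.7230
y' = 4.5 − -1.0000·(cos 1.7618 − cos 0.2618) = 3.3442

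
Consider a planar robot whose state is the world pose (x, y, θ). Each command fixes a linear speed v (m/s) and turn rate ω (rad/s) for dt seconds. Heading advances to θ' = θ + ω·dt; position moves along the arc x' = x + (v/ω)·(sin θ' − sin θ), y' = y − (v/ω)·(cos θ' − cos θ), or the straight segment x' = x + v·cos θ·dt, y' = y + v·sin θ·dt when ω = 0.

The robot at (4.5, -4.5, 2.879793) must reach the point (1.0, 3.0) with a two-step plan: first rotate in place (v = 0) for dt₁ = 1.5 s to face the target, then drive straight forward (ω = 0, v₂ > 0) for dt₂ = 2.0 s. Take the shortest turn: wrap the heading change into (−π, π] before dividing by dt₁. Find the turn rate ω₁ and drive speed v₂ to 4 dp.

ω₁ = -0.5816, v₂ = 4.1382

heading to target = atan2(3−-4.5, 1−4.5) = 2.0074
Δθ = wrap(2.0074 − 2.8798) = -0.8724; ω₁ = Δθ/dt₁ = -0.5816
distance = √((1−4.5)² + (3−-4.5)²) = 8.2765; v₂ = distance/dt₂ = 4.1382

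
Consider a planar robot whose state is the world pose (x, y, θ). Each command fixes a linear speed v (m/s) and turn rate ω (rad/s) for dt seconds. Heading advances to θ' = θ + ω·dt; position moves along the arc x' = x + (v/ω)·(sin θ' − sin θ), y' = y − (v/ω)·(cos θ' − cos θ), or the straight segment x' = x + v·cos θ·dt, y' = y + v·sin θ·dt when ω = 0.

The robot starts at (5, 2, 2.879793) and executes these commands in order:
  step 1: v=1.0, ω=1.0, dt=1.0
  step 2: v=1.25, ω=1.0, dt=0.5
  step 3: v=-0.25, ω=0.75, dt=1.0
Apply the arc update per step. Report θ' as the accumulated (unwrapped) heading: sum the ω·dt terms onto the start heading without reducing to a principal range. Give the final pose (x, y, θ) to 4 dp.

step 1: θ'=3.8798 (R=1.0000) → pose (4.0682, 1.7738, 3.8798)
step 2: θ'=4.3798 (R=1.2500) → pose (3.7279, 1.2573, 4.3798)
step 3: θ'=5.1298 (R=-0.3333) → pose (3.7176, 1.5012, 5.1298)

(3.7176, 1.5012, 5.1298)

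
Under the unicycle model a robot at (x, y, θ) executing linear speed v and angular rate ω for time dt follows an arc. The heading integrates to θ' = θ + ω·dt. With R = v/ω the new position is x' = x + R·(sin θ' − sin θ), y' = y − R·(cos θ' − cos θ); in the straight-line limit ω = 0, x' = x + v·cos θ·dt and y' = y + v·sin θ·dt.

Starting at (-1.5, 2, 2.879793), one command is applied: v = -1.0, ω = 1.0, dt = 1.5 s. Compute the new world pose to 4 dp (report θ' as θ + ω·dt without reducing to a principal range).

θ' = 2.8798 + 1.0·1.5 = 4.3798
R = v/ω = -1.0/1.0 = -1.0000
x' = -1.5 + -1.0000·(sin 4.3798 − sin 2.8798) = -0.2960
y' = 2 − -1.0000·(cos 4.3798 − cos 2.8798) = 2.6394

(-0.2960, 2.6394, 4.3798)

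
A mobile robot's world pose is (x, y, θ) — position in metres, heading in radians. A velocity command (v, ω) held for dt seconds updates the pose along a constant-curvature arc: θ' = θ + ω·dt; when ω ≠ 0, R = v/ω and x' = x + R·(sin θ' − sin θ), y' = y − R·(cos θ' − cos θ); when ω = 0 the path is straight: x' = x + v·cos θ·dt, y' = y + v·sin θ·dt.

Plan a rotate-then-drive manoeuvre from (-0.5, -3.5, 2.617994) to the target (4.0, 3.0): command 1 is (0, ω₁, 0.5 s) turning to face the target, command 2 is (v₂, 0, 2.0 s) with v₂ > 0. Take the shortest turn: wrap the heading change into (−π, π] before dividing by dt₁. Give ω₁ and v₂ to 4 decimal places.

ω₁ = -3.3055, v₂ = 3.9528

heading to target = atan2(3−-3.5, 4−-0.5) = 0.9653
Δθ = wrap(0.9653 − 2.6180) = -1.6527; ω₁ = Δθ/dt₁ = -3.3055
distance = √((4−-0.5)² + (3−-3.5)²) = 7.9057; v₂ = distance/dt₂ = 3.9528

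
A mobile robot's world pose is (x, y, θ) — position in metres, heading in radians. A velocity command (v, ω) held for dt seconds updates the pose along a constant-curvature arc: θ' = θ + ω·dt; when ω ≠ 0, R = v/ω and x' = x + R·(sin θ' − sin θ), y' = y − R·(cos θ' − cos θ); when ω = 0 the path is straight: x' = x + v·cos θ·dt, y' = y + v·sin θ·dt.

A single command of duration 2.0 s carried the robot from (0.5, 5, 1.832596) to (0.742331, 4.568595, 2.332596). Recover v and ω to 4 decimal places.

v = -0.2500, ω = 0.2500

Δθ = 2.332596 − 1.832596 = 0.500000
ω = Δθ/dt = 0.500000/2.0 = 0.2500
R = −Δy/(cos θ' − cos θ) = -1.0000
v = R·ω = -1.0000·0.2500 = -0.2500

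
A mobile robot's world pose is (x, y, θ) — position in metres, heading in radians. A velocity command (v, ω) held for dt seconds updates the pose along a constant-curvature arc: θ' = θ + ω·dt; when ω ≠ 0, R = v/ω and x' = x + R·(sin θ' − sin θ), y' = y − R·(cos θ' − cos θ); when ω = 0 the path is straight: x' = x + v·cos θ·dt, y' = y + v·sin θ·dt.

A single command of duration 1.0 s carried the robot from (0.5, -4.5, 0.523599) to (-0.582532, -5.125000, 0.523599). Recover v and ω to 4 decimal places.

v = -1.2500, ω = 0.0000

Δθ = 0.523599 − 0.523599 = 0.000000
ω = Δθ/dt = 0.000000/1.0 = 0.0000
ω = 0 → v = (Δx·cos θ + Δy·sin θ)/dt = -1.2500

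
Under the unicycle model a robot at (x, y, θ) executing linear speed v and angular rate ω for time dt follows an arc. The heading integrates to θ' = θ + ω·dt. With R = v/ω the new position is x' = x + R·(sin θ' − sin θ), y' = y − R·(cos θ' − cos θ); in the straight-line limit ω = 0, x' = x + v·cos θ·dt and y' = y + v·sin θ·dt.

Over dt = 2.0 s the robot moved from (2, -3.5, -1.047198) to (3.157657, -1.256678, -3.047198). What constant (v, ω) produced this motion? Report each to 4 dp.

Δθ = -3.047198 − -1.047198 = -2.000000
ω = Δθ/dt = -2.000000/2.0 = -1.0000
R = −Δy/(cos θ' − cos θ) = 1.5000
v = R·ω = 1.5000·-1.0000 = -1.5000

v = -1.5000, ω = -1.0000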